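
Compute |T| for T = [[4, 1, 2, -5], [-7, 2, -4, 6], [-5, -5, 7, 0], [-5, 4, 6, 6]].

1728

Expand along row 3 (it has 1 zero):
  + (-5) · M_31   where M_31 = det([1 2 -5; 2 -4 6; 4 6 6]) = -176
  − (-5) · M_32   where M_32 = det([4 2 -5; -7 -4 6; -5 6 6]) = 94
  + (7) · M_33   where M_33 = det([4 1 -5; -7 2 6; -5 4 6]) = 54
det = (+1)·(-5)·(-176) + (-1)·(-5)·(94) + (+1)·(7)·(54) = 1728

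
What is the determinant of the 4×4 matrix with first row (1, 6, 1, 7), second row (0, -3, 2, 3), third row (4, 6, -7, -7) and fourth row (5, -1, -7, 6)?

The determinant is 1054.

Expand along row 2 (it has 1 zero):
  + (-3) · M_22   where M_22 = det([1 1 7; 4 -7 -7; 5 -7 6]) = -101
  − (2) · M_23   where M_23 = det([1 6 7; 4 6 -7; 5 -1 6]) = -563
  + (3) · M_24   where M_24 = det([1 6 1; 4 6 -7; 5 -1 -7]) = -125
det = (+1)·(-3)·(-101) + (-1)·(2)·(-563) + (+1)·(3)·(-125) = 1054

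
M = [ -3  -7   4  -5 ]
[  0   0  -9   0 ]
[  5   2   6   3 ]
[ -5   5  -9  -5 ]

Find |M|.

The determinant is -1530.

Expand along row 2 (it has 3 zeros):
  − (-9) · M_23   where M_23 = det([-3 -7 -5; 5 2 3; -5 5 -5]) = -170
det = (-1)·(-9)·(-170) = -1530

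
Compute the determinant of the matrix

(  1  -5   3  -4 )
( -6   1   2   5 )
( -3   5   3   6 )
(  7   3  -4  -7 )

The determinant is 596.

Expand along row 1:
  + (1) · M_11   where M_11 = det([1 2 5; 5 3 6; 3 -4 -7]) = -36
  − (-5) · M_12   where M_12 = det([-6 2 5; -3 3 6; 7 -4 -7]) = -21
  + (3) · M_13   where M_13 = det([-6 1 5; -3 5 6; 7 3 -7]) = 119
  − (-4) · M_14   where M_14 = det([-6 1 2; -3 5 3; 7 3 -4]) = 95
det = (+1)·(1)·(-36) + (-1)·(-5)·(-21) + (+1)·(3)·(119) + (-1)·(-4)·(95) = 596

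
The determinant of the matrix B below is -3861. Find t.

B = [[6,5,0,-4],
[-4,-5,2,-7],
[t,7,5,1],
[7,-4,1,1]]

Expanding along the column containing t, det(B) is linear in t: det(B) = (33)·t + (-4125).
Set (33)·t + (-4125) = -3861  ⇒  (33)·t = 264  ⇒  t = 8.

8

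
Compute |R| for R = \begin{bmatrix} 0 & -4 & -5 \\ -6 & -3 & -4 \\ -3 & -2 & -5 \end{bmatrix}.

det(R) = 57

Expand along row 1:
  − (-4) · |-6 -4; -3 -5| = −(-4)·(30 − 12) = 72
  + (-5) · |-6 -3; -3 -2| = (-5)·(12 − 9) = -15
Sum: (72) + (-15) = 57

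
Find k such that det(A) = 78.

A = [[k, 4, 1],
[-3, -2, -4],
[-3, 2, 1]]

Expanding along the row containing k, det(A) is linear in k: det(A) = (6)·k + (48).
Set (6)·k + (48) = 78  ⇒  (6)·k = 30  ⇒  k = 5.

5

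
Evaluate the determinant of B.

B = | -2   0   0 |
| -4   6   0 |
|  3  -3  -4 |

B is lower triangular, so det(B) is the product of the diagonal entries:
det = (-2) · (6) · (-4) = 48

48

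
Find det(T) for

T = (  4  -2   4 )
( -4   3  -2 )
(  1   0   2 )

|T| = 0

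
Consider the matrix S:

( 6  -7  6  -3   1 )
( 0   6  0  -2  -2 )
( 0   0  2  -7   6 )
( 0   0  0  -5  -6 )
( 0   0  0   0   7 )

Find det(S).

The determinant is -2520.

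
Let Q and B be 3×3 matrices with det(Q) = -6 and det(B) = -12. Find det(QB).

The determinant is 72.

det(QB) = det(Q)·det(B) = (-6)·(-12) = 72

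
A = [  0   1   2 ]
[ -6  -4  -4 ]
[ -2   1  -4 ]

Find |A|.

Expand along row 1:
  − 1 · |-6 -4; -2 -4| = −1·(24 − 8) = -16
  + 2 · |-6 -4; -2 1| = 2·(-6 − 8) = -28
Sum: (-16) + (-28) = -44

-44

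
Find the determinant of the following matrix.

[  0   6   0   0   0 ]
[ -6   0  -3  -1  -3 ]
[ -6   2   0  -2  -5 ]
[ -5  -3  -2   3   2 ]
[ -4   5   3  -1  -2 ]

Expand along row 1 (it has 4 zeros):
  − (6) · M_12   where M_12 = det([-6 -3 -1 -3; -6 0 -2 -5; -5 -2 3 2; -4 3 -1 -2]) = -124
det = (-1)·(6)·(-124) = 744

744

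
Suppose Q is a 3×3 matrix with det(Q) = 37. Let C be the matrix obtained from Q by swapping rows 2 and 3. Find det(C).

Swapping two rows multiplies the determinant by −1.
det(C) = (-1)·(37) = -37

|C| = -37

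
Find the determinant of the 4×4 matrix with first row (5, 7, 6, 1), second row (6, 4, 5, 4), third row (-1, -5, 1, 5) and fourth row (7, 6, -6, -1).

Expand along row 1:
  + (5) · M_11   where M_11 = det([4 5 4; -5 1 5; 6 -6 -1]) = 337
  − (7) · M_12   where M_12 = det([6 5 4; -1 1 5; 7 -6 -1]) = 340
  + (6) · M_13   where M_13 = det([6 4 4; -1 -5 5; 7 6 -1]) = 102
  − (1) · M_14   where M_14 = det([6 4 5; -1 -5 1; 7 6 -6]) = 293
det = (+1)·(5)·(337) + (-1)·(7)·(340) + (+1)·(6)·(102) + (-1)·(1)·(293) = -376

The determinant is -376.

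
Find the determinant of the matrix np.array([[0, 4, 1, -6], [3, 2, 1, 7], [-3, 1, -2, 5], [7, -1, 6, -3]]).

The determinant is 422.

Expand along row 1 (it has 1 zero):
  − (4) · M_12   where M_12 = det([3 1 7; -3 -2 5; 7 6 -3]) = -74
  + (1) · M_13   where M_13 = det([3 2 7; -3 1 5; 7 -1 -3]) = 30
  − (-6) · M_14   where M_14 = det([3 2 1; -3 1 -2; 7 -1 6]) = 16
det = (-1)·(4)·(-74) + (+1)·(1)·(30) + (-1)·(-6)·(16) = 422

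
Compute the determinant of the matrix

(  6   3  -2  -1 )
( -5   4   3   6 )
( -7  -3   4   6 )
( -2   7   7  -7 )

Expand along row 1:
  + (6) · M_11   where M_11 = det([4 3 6; -3 4 6; 7 7 -7]) = -511
  − (3) · M_12   where M_12 = det([-5 3 6; -7 4 6; -2 7 -7]) = -79
  + (-2) · M_13   where M_13 = det([-5 4 6; -7 -3 6; -2 7 -7]) = -469
  − (-1) · M_14   where M_14 = det([-5 4 3; -7 -3 4; -2 7 7]) = 244
det = (+1)·(6)·(-511) + (-1)·(3)·(-79) + (+1)·(-2)·(-469) + (-1)·(-1)·(244) = -1647

-1647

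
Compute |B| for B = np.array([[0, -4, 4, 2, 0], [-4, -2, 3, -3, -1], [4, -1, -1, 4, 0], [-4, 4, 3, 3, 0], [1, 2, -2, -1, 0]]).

Expand along column 5 (it has 4 zeros):
  − (-1) · M_25   where M_25 = det([0 -4 4 2; 4 -1 -1 4; -4 4 3 3; 1 2 -2 -1]) = -138
det = (-1)·(-1)·(-138) = -138

-138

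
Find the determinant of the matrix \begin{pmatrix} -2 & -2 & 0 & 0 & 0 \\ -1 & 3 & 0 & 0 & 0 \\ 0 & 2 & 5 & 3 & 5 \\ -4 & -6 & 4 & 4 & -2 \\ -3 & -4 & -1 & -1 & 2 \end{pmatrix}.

-96

The matrix is block lower-triangular with a 2×2 block and a 3×3 block on the diagonal, so its determinant equals the product of the determinants of the diagonal blocks.
det of the 2×2 block = -8
det of the 3×3 block = 12
det = (-8)·(12) = -96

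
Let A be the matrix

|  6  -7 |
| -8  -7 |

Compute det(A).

The determinant is -98.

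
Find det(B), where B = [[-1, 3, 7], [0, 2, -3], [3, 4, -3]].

|B| = -75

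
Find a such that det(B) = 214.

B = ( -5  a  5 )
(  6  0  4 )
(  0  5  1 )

Expanding along the column containing a, det(B) is linear in a: det(B) = (-6)·a + (250).
Set (-6)·a + (250) = 214  ⇒  (-6)·a = -36  ⇒  a = 6.

6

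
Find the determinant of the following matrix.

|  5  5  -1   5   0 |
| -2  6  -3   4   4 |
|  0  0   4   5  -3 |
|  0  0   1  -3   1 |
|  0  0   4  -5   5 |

The matrix is block upper-triangular with a 2×2 block and a 3×3 block on the diagonal, so its determinant equals the product of the determinants of the diagonal blocks.
det of the 2×2 block = 40
det of the 3×3 block = -66
det = (40)·(-66) = -2640

-2640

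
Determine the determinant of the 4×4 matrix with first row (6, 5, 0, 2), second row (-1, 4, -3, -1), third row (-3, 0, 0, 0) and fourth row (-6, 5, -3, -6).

-243

Expand along row 3 (it has 3 zeros):
  + (-3) · M_31   where M_31 = det([5 0 2; 4 -3 -1; 5 -3 -6]) = 81
det = (+1)·(-3)·(81) = -243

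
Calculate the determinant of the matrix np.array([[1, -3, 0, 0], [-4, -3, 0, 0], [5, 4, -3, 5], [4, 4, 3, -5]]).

The matrix is block lower-triangular with a 2×2 block and a 2×2 block on the diagonal, so its determinant equals the product of the determinants of the diagonal blocks.
det of the 2×2 block = -15
det of the 2×2 block = 0
det = (-15)·(0) = 0

0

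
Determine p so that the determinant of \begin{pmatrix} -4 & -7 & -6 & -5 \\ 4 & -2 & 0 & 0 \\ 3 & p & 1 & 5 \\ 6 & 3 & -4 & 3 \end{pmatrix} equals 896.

Expanding along the column containing p, det(B) is linear in p: det(B) = (-152)·p + (1200).
Set (-152)·p + (1200) = 896  ⇒  (-152)·p = -304  ⇒  p = 2.

2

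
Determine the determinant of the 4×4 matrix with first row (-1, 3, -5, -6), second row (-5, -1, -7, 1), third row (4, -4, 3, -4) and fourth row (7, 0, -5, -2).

-2851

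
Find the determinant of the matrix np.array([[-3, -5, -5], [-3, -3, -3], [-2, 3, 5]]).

Expand along row 1:
  + (-3) · |-3 -3; 3 5| = (-3)·(-15 − (-9)) = 18
  − (-5) · |-3 -3; -2 5| = −(-5)·(-15 − 6) = -105
  + (-5) · |-3 -3; -2 3| = (-5)·(-9 − 6) = 75
Sum: (18) + (-105) + (75) = -12

-12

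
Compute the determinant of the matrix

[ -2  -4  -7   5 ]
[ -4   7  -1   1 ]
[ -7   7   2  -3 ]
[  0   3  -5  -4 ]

Expand along row 4 (it has 1 zero):
  + (3) · M_42   where M_42 = det([-2 -7 5; -4 -1 1; -7 2 -3]) = 56
  − (-5) · M_43   where M_43 = det([-2 -4 5; -4 7 1; -7 7 -3]) = 237
  + (-4) · M_44   where M_44 = det([-2 -4 -7; -4 7 -1; -7 7 2]) = -249
det = (+1)·(3)·(56) + (-1)·(-5)·(237) + (+1)·(-4)·(-249) = 2349

2349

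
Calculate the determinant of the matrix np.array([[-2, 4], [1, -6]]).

8

det = (-2)·(-6) − 4·1 = 12 − 4 = 8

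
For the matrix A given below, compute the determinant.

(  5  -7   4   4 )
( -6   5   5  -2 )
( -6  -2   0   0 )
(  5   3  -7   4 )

det(A) = 2384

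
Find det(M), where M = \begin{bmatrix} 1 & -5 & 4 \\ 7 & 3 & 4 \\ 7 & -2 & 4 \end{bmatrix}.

|M| = -120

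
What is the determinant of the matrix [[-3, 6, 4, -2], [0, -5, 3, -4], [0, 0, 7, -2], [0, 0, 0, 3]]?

315

The matrix is upper triangular, so the determinant is the product of the diagonal entries:
det = (-3) · (-5) · (7) · (3) = 315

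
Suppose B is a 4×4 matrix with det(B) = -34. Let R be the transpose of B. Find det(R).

The determinant is -34.

det(Bᵀ) = det(B).
det(R) = (1)·(-34) = -34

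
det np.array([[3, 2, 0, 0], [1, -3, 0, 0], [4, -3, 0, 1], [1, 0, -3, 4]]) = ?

The determinant is -33.

The matrix is block lower-triangular with a 2×2 block and a 2×2 block on the diagonal, so its determinant equals the product of the determinants of the diagonal blocks.
det of the 2×2 block = -11
det of the 2×2 block = 3
det = (-11)·(3) = -33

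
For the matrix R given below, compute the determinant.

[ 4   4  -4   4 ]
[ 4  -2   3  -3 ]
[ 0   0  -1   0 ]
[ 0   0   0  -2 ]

The determinant is -48.

R is block upper-triangular with a 2×2 block and a 2×2 block on the diagonal, so its determinant equals the product of the determinants of the diagonal blocks.
det of the 2×2 block = -24
det of the 2×2 block = 2
det = (-24)·(2) = -48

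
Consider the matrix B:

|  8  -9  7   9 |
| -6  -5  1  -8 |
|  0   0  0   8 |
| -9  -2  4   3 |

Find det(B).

det(B) = 4080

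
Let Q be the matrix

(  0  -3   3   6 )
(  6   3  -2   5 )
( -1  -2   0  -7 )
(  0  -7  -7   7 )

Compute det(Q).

Expand along column 1 (it has 2 zeros):
  − (6) · M_21   where M_21 = det([-3 3 6; -2 0 -7; -7 -7 7]) = 420
  + (-1) · M_31   where M_31 = det([-3 3 6; 3 -2 5; -7 -7 7]) = -441
det = (-1)·(6)·(420) + (+1)·(-1)·(-441) = -2079

The determinant is -2079.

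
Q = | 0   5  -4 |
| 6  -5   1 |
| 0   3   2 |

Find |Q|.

-132

Expand along column 1:
  − 6 · |5 -4; 3 2| = −6·(10 − (-12)) = -132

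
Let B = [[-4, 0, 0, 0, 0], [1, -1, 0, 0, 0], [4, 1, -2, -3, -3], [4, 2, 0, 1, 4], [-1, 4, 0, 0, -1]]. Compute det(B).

|B| = 8

B is block lower-triangular with a 2×2 block and a 3×3 block on the diagonal, so its determinant equals the product of the determinants of the diagonal blocks.
det of the 2×2 block = 4
det of the 3×3 block = 2
det = (4)·(2) = 8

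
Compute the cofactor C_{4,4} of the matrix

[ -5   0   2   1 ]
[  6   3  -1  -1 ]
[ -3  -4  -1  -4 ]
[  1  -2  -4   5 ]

The cofactor is 5.

Delete row 4 and column 4; the remaining 3×3 submatrix is [-5 0 2; 6 3 -1; -3 -4 -1].
Its determinant is 5.
The cofactor carries sign (−1)^(4+4) = +1, so C_{4,4} = +(5) = 5.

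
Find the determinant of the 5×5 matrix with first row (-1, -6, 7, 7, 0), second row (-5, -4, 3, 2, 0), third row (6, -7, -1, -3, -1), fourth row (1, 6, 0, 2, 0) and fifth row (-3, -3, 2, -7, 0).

Expand along column 5 (it has 4 zeros):
  + (-1) · M_35   where M_35 = det([-1 -6 7 7; -5 -4 3 2; 1 6 0 2; -3 -3 2 -7]) = 1505
det = (+1)·(-1)·(1505) = -1505

-1505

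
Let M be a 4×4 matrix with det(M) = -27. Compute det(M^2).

det(M^2) = (det M)^2 = (-27)^2 = 729

729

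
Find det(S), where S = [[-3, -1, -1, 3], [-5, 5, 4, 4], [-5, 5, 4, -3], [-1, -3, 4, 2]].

Expand along row 1:
  + (-3) · M_11   where M_11 = det([5 4 4; 5 4 -3; -3 4 2]) = 224
  − (-1) · M_12   where M_12 = det([-5 4 4; -5 4 -3; -1 4 2]) = -112
  + (-1) · M_13   where M_13 = det([-5 5 4; -5 5 -3; -1 -3 2]) = 140
  − (3) · M_14   where M_14 = det([-5 5 4; -5 5 4; -1 -3 4]) = 0
det = (+1)·(-3)·(224) + (-1)·(-1)·(-112) + (+1)·(-1)·(140) + (-1)·(3)·(0) = -924

|S| = -924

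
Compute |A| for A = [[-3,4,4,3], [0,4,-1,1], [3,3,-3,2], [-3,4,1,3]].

Expand along row 2 (it has 1 zero):
  + (4) · M_22   where M_22 = det([-3 4 3; 3 -3 2; -3 1 3]) = -45
  − (-1) · M_23   where M_23 = det([-3 4 3; 3 3 2; -3 4 3]) = 0
  + (1) · M_24   where M_24 = det([-3 4 4; 3 3 -3; -3 4 1]) = 63
det = (+1)·(4)·(-45) + (-1)·(-1)·(0) + (+1)·(1)·(63) = -117

det(A) = -117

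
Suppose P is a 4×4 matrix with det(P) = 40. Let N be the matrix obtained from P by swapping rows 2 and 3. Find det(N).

-40

Swapping two rows multiplies the determinant by −1.
det(N) = (-1)·(40) = -40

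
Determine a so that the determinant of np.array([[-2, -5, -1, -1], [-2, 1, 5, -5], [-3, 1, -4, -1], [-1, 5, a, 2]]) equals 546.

1

Expanding along the row containing a, det(M) is linear in a: det(M) = (74)·a + (472).
Set (74)·a + (472) = 546  ⇒  (74)·a = 74  ⇒  a = 1.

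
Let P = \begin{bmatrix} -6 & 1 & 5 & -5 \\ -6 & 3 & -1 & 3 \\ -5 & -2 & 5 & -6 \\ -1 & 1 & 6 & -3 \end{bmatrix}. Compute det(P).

368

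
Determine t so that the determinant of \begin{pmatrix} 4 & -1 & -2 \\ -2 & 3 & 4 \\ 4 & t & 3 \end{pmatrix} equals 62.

t = -2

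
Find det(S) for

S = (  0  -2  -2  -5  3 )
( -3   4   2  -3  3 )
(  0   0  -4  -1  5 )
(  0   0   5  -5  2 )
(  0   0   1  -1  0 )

S is block upper-triangular with a 2×2 block and a 3×3 block on the diagonal, so its determinant equals the product of the determinants of the diagonal blocks.
det of the 2×2 block = -6
det of the 3×3 block = -10
det = (-6)·(-10) = 60

60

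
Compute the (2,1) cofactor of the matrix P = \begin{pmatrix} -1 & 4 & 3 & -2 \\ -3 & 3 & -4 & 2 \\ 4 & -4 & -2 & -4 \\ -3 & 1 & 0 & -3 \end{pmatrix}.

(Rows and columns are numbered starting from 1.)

Delete row 2 and column 1; the remaining 3×3 submatrix is [4 3 -2; -4 -2 -4; 1 0 -3].
Its determinant is -28.
The cofactor carries sign (−1)^(2+1) = −1, so C_{2,1} = −(-28) = 28.

The cofactor is 28.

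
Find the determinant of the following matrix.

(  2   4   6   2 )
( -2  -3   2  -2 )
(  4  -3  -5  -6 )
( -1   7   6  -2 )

Expand along row 1:
  + (2) · M_11   where M_11 = det([-3 2 -2; -3 -5 -6; 7 6 -2]) = -268
  − (4) · M_12   where M_12 = det([-2 2 -2; 4 -5 -6; -1 6 -2]) = -102
  + (6) · M_13   where M_13 = det([-2 -3 -2; 4 -3 -6; -1 7 -2]) = -188
  − (2) · M_14   where M_14 = det([-2 -3 2; 4 -3 -5; -1 7 6]) = 73
det = (+1)·(2)·(-268) + (-1)·(4)·(-102) + (+1)·(6)·(-188) + (-1)·(2)·(73) = -1402

The determinant is -1402.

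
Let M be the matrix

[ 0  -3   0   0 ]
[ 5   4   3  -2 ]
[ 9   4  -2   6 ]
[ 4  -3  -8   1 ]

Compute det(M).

The determinant is 1209.

Expand along row 1 (it has 3 zeros):
  − (-3) · M_12   where M_12 = det([5 3 -2; 9 -2 6; 4 -8 1]) = 403
det = (-1)·(-3)·(403) = 1209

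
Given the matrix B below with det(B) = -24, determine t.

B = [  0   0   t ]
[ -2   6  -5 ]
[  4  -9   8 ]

4

Expanding along the column containing t, det(B) is linear in t: det(B) = (-6)·t + (0).
Set (-6)·t + (0) = -24  ⇒  (-6)·t = -24  ⇒  t = 4.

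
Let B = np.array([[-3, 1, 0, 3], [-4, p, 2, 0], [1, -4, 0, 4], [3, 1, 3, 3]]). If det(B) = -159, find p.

p = 5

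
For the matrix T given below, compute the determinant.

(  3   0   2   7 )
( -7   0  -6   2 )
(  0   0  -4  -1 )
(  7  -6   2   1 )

det(T) = -1344

Expand along column 2 (it has 3 zeros):
  + (-6) · M_42   where M_42 = det([3 2 7; -7 -6 2; 0 -4 -1]) = 224
det = (+1)·(-6)·(224) = -1344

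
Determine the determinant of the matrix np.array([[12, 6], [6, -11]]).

det = 12·(-11) − 6·6 = -132 − 36 = -168

-168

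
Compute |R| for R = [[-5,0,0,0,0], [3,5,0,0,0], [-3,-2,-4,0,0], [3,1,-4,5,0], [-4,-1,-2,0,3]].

The determinant is 1500.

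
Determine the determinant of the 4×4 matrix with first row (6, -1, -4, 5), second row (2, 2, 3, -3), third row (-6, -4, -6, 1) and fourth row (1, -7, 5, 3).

The determinant is 1143.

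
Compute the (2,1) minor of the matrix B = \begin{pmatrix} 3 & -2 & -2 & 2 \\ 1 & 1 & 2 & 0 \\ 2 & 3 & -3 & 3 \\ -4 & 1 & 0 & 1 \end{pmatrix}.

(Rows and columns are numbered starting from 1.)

Delete row 2 and column 1; the remaining 3×3 submatrix is [-2 -2 2; 3 -3 3; 1 0 1].
Its determinant is 12.

12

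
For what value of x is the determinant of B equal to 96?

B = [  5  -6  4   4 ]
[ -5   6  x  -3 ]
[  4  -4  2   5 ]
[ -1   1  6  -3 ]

Expanding along the column containing x, det(B) is linear in x: det(B) = (7)·x + (54).
Set (7)·x + (54) = 96  ⇒  (7)·x = 42  ⇒  x = 6.

6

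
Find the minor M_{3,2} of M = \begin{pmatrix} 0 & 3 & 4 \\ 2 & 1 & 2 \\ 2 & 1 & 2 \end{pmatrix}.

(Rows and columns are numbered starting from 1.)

Delete row 3 and column 2; the remaining 2×2 submatrix is [0 4; 2 2].
Its determinant is 0·2 − 4·2 = -8.

The minor is -8.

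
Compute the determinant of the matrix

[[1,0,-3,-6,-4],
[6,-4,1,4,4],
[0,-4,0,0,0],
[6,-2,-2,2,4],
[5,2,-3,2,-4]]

Expand along row 3 (it has 4 zeros):
  − (-4) · M_32   where M_32 = det([1 -3 -6 -4; 6 1 4 4; 6 -2 2 4; 5 -3 2 -4]) = -704
det = (-1)·(-4)·(-704) = -2816

The determinant is -2816.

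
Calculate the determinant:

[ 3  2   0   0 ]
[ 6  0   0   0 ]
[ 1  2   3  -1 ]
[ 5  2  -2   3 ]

-84

The matrix is block lower-triangular with a 2×2 block and a 2×2 block on the diagonal, so its determinant equals the product of the determinants of the diagonal blocks.
det of the 2×2 block = -12
det of the 2×2 block = 7
det = (-12)·(7) = -84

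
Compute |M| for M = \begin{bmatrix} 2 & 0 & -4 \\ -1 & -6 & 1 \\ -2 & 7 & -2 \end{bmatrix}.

The determinant is 86.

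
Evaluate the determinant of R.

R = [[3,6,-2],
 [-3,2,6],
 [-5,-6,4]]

Expand along row 1:
  + 3 · |2 6; -6 4| = 3·(8 − (-36)) = 132
  − 6 · |-3 6; -5 4| = −6·(-12 − (-30)) = -108
  + (-2) · |-3 2; -5 -6| = (-2)·(18 − (-10)) = -56
Sum: (132) + (-108) + (-56) = -32

The determinant is -32.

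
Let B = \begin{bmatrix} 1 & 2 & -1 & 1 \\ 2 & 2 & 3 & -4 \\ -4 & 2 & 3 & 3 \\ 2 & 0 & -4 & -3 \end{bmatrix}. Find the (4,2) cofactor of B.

Delete row 4 and column 2; the remaining 3×3 submatrix is [1 -1 1; 2 3 -4; -4 3 3].
Its determinant is 29.
The cofactor carries sign (−1)^(4+2) = +1, so C_{4,2} = +(29) = 29.

29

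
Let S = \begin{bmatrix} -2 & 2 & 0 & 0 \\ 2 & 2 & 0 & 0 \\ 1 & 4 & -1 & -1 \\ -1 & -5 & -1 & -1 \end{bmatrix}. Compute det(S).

S is block lower-triangular with a 2×2 block and a 2×2 block on the diagonal, so its determinant equals the product of the determinants of the diagonal blocks.
det of the 2×2 block = -8
det of the 2×2 block = 0
det = (-8)·(0) = 0

0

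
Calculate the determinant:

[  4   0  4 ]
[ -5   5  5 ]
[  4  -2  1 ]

Expand along column 2:
  + 5 · |4 4; 4 1| = 5·(4 − 16) = -60
  − (-2) · |4 4; -5 5| = −(-2)·(20 − (-20)) = 80
Sum: (-60) + (80) = 20

The determinant is 20.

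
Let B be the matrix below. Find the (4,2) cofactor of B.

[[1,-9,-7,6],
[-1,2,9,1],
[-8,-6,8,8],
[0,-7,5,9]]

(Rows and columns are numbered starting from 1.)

448

Delete row 4 and column 2; the remaining 3×3 submatrix is [1 -7 6; -1 9 1; -8 8 8].
Its determinant is 448.
The cofactor carries sign (−1)^(4+2) = +1, so C_{4,2} = +(448) = 448.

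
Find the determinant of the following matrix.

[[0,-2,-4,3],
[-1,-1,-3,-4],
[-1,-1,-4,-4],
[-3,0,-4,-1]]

Expand along row 1 (it has 1 zero):
  − (-2) · M_12   where M_12 = det([-1 -3 -4; -1 -4 -4; -3 -4 -1]) = 11
  + (-4) · M_13   where M_13 = det([-1 -1 -4; -1 -1 -4; -3 0 -1]) = 0
  − (3) · M_14   where M_14 = det([-1 -1 -3; -1 -1 -4; -3 0 -4]) = -3
det = (-1)·(-2)·(11) + (+1)·(-4)·(0) + (-1)·(3)·(-3) = 31

31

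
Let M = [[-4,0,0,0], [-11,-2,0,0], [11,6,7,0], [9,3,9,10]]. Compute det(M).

M is lower triangular, so det(M) is the product of the diagonal entries:
det = (-4) · (-2) · (7) · (10) = 560

560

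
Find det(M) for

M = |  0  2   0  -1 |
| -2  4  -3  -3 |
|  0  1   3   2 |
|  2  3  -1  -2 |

The determinant is 22.

Expand along row 1 (it has 2 zeros):
  − (2) · M_12   where M_12 = det([-2 -3 -3; 0 3 2; 2 -1 -2]) = 14
  − (-1) · M_14   where M_14 = det([-2 4 -3; 0 1 3; 2 3 -1]) = 50
det = (-1)·(2)·(14) + (-1)·(-1)·(50) = 22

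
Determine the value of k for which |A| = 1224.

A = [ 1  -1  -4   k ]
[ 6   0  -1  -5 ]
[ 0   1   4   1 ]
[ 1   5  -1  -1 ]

k = 8

Expanding along the row containing k, det(A) is linear in k: det(A) = (125)·k + (224).
Set (125)·k + (224) = 1224  ⇒  (125)·k = 1000  ⇒  k = 8.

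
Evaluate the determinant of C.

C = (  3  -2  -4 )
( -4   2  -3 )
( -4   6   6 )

Expand along column 1:
  + 3 · |2 -3; 6 6| = 3·(12 − (-18)) = 90
  − (-4) · |-2 -4; 6 6| = −(-4)·(-12 − (-24)) = 48
  + (-4) · |-2 -4; 2 -3| = (-4)·(6 − (-8)) = -56
Sum: (90) + (48) + (-56) = 82

82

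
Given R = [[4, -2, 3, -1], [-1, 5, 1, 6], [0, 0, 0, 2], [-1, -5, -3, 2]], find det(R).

Expand along row 3 (it has 3 zeros):
  − (2) · M_34   where M_34 = det([4 -2 3; -1 5 1; -1 -5 -3]) = -2
det = (-1)·(2)·(-2) = 4

4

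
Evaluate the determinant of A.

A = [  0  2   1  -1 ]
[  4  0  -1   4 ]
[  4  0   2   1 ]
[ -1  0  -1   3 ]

-66

Expand along column 2 (it has 3 zeros):
  − (2) · M_12   where M_12 = det([4 -1 4; 4 2 1; -1 -1 3]) = 33
det = (-1)·(2)·(33) = -66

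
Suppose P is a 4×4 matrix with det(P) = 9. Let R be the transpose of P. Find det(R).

det(Pᵀ) = det(P).
det(R) = (1)·(9) = 9

The determinant is 9.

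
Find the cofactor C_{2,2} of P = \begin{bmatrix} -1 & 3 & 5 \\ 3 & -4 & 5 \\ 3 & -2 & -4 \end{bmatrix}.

-11

Delete row 2 and column 2; the remaining 2×2 submatrix is [-1 5; 3 -4].
Its determinant is (-1)·(-4) − 5·3 = -11.
The cofactor carries sign (−1)^(2+2) = +1, so C_{2,2} = +(-11) = -11.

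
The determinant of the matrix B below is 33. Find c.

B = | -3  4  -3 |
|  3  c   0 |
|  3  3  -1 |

c = 4

Expanding along the column containing c, det(B) is linear in c: det(B) = (12)·c + (-15).
Set (12)·c + (-15) = 33  ⇒  (12)·c = 48  ⇒  c = 4.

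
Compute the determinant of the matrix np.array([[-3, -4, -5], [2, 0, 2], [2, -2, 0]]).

-8

Expand along row 2:
  − 2 · |-4 -5; -2 0| = −2·(0 − 10) = 20
  − 2 · |-3 -4; 2 -2| = −2·(6 − (-8)) = -28
Sum: (20) + (-28) = -8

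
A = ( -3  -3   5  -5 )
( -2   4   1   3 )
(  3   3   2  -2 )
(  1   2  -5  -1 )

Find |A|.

Expand along row 1:
  + (-3) · M_11   where M_11 = det([4 1 3; 3 2 -2; 2 -5 -1]) = -106
  − (-3) · M_12   where M_12 = det([-2 1 3; 3 2 -2; 1 -5 -1]) = -26
  + (5) · M_13   where M_13 = det([-2 4 3; 3 3 -2; 1 2 -1]) = 11
  − (-5) · M_14   where M_14 = det([-2 4 1; 3 3 2; 1 2 -5]) = 109
det = (+1)·(-3)·(-106) + (-1)·(-3)·(-26) + (+1)·(5)·(11) + (-1)·(-5)·(109) = 840

|A| = 840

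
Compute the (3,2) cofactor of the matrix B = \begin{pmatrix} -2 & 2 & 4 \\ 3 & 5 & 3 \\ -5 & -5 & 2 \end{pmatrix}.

The cofactor is 18.

Delete row 3 and column 2; the remaining 2×2 submatrix is [-2 4; 3 3].
Its determinant is (-2)·3 − 4·3 = -18.
The cofactor carries sign (−1)^(3+2) = −1, so C_{3,2} = −(-18) = 18.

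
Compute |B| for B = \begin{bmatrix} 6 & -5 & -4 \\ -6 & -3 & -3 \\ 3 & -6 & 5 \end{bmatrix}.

Expand along row 1:
  + 6 · |-3 -3; -6 5| = 6·(-15 − 18) = -198
  − (-5) · |-6 -3; 3 5| = −(-5)·(-30 − (-9)) = -105
  + (-4) · |-6 -3; 3 -6| = (-4)·(36 − (-9)) = -180
Sum: (-198) + (-105) + (-180) = -483

-483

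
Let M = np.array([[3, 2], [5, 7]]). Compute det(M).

det(M) = 3·7 − 2·5 = 21 − 10 = 11

The determinant is 11.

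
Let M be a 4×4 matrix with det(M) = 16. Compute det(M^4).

The determinant is 65536.

det(M^4) = (det M)^4 = (16)^4 = 65536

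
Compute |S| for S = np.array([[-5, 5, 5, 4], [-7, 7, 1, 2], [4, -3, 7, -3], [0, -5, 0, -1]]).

The determinant is 990.

Expand along row 4 (it has 2 zeros):
  + (-5) · M_42   where M_42 = det([-5 5 4; -7 1 2; 4 7 -3]) = -192
  + (-1) · M_44   where M_44 = det([-5 5 5; -7 7 1; 4 -3 7]) = -30
det = (+1)·(-5)·(-192) + (+1)·(-1)·(-30) = 990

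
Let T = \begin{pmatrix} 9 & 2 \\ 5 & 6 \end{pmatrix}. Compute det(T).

|T| = 44

det(T) = 9·6 − 2·5 = 54 − 10 = 44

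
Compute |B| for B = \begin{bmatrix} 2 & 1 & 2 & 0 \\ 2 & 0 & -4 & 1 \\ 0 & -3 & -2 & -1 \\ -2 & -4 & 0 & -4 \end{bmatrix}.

det(B) = 64

Expand along row 1 (it has 1 zero):
  + (2) · M_11   where M_11 = det([0 -4 1; -3 -2 -1; -4 0 -4]) = 24
  − (1) · M_12   where M_12 = det([2 -4 1; 0 -2 -1; -2 0 -4]) = 4
  + (2) · M_13   where M_13 = det([2 0 1; 0 -3 -1; -2 -4 -4]) = 10
det = (+1)·(2)·(24) + (-1)·(1)·(4) + (+1)·(2)·(10) = 64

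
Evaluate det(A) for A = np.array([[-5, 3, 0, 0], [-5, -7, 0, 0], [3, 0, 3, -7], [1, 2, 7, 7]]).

3500

A is block lower-triangular with a 2×2 block and a 2×2 block on the diagonal, so its determinant equals the product of the determinants of the diagonal blocks.
det of the 2×2 block = 50
det of the 2×2 block = 70
det = (50)·(70) = 3500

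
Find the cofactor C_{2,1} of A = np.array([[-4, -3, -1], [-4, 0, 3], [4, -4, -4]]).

Delete row 2 and column 1; the remaining 2×2 submatrix is [-3 -1; -4 -4].
Its determinant is (-3)·(-4) − (-1)·(-4) = 8.
The cofactor carries sign (−1)^(2+1) = −1, so C_{2,1} = −(8) = -8.

-8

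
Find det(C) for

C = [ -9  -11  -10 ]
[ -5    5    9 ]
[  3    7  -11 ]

Expand along column 1:
  + (-9) · |5 9; 7 -11| = (-9)·(-55 − 63) = 1062
  − (-5) · |-11 -10; 7 -11| = −(-5)·(121 − (-70)) = 955
  + 3 · |-11 -10; 5 9| = 3·(-99 − (-50)) = -147
Sum: (1062) + (955) + (-147) = 1870

|C| = 1870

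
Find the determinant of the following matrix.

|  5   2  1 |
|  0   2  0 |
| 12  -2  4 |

Expand along row 2:
  + 2 · |5 1; 12 4| = 2·(20 − 12) = 16

16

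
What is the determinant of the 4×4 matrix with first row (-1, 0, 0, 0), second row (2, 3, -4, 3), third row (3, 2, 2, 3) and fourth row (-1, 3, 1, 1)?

Expand along row 1 (it has 3 zeros):
  + (-1) · M_11   where M_11 = det([3 -4 3; 2 2 3; 3 1 1]) = -43
det = (+1)·(-1)·(-43) = 43

43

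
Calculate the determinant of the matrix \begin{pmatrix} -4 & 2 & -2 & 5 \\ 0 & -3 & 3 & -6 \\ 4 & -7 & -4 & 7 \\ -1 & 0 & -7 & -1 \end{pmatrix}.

Expand along row 2 (it has 1 zero):
  + (-3) · M_22   where M_22 = det([-4 -2 5; 4 -4 7; -1 -7 -1]) = -366
  − (3) · M_23   where M_23 = det([-4 2 5; 4 -7 7; -1 0 -1]) = -69
  + (-6) · M_24   where M_24 = det([-4 2 -2; 4 -7 -4; -1 0 -7]) = -118
det = (+1)·(-3)·(-366) + (-1)·(3)·(-69) + (+1)·(-6)·(-118) = 2013

2013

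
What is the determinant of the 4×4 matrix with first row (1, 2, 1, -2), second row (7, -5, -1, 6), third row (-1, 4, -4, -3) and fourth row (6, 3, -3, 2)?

345

Expand along row 1:
  + (1) · M_11   where M_11 = det([-5 -1 6; 4 -4 -3; 3 -3 2]) = 102
  − (2) · M_12   where M_12 = det([7 -1 6; -1 -4 -3; 6 -3 2]) = 59
  + (1) · M_13   where M_13 = det([7 -5 6; -1 4 -3; 6 3 2]) = 37
  − (-2) · M_14   where M_14 = det([7 -5 -1; -1 4 -4; 6 3 -3]) = 162
det = (+1)·(1)·(102) + (-1)·(2)·(59) + (+1)·(1)·(37) + (-1)·(-2)·(162) = 345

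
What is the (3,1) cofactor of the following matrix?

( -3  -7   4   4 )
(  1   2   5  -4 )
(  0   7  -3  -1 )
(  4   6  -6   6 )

Delete row 3 and column 1; the remaining 3×3 submatrix is [-7 4 4; 2 5 -4; 6 -6 6].
Its determinant is -354.
The cofactor carries sign (−1)^(3+1) = +1, so C_{3,1} = +(-354) = -354.

-354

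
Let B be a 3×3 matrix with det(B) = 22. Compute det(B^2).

484

det(B^2) = (det B)^2 = (22)^2 = 484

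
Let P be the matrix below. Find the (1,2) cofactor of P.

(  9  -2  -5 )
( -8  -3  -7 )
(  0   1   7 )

56

Delete row 1 and column 2; the remaining 2×2 submatrix is [-8 -7; 0 7].
Its determinant is (-8)·7 − (-7)·0 = -56.
The cofactor carries sign (−1)^(1+2) = −1, so C_{1,2} = −(-56) = 56.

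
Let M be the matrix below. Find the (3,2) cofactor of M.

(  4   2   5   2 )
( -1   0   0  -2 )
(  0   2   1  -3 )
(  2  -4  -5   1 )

Delete row 3 and column 2; the remaining 3×3 submatrix is [4 5 2; -1 0 -2; 2 -5 1].
Its determinant is -45.
The cofactor carries sign (−1)^(3+2) = −1, so C_{3,2} = −(-45) = 45.

The cofactor is 45.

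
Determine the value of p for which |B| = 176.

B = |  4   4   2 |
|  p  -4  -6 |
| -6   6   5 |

-2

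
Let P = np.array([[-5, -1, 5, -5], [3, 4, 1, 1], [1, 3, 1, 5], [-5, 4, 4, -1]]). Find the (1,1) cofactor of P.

-53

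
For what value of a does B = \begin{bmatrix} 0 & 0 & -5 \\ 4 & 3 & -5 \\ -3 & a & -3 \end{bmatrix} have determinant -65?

Expanding along the column containing a, det(B) is linear in a: det(B) = (-20)·a + (-45).
Set (-20)·a + (-45) = -65  ⇒  (-20)·a = -20  ⇒  a = 1.

a = 1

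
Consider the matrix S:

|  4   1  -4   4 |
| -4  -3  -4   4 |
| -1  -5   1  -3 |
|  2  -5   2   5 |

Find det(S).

det(S) = -1480

Expand along row 1:
  + (4) · M_11   where M_11 = det([-3 -4 4; -5 1 -3; -5 2 5]) = -213
  − (1) · M_12   where M_12 = det([-4 -4 4; -1 1 -3; 2 2 5]) = -56
  + (-4) · M_13   where M_13 = det([-4 -3 4; -1 -5 -3; 2 -5 5]) = 223
  − (4) · M_14   where M_14 = det([-4 -3 -4; -1 -5 1; 2 -5 2]) = -52
det = (+1)·(4)·(-213) + (-1)·(1)·(-56) + (+1)·(-4)·(223) + (-1)·(4)·(-52) = -1480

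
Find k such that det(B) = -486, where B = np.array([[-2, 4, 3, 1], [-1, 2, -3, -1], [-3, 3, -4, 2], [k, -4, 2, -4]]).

-4

Expanding along the row containing k, det(B) is linear in k: det(B) = (60)·k + (-246).
Set (60)·k + (-246) = -486  ⇒  (60)·k = -240  ⇒  k = -4.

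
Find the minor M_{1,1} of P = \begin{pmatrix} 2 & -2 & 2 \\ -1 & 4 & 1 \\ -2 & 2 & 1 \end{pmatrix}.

The minor is 2.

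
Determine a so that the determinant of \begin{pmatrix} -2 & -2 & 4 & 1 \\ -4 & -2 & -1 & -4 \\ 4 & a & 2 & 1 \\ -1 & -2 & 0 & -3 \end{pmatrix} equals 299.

7

Expanding along the column containing a, det(A) is linear in a: det(A) = (39)·a + (26).
Set (39)·a + (26) = 299  ⇒  (39)·a = 273  ⇒  a = 7.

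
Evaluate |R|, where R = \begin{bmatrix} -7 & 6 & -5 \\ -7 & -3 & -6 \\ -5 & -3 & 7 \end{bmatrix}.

The determinant is 717.

Expand along row 1:
  + (-7) · |-3 -6; -3 7| = (-7)·(-21 − 18) = 273
  − 6 · |-7 -6; -5 7| = −6·(-49 − 30) = 474
  + (-5) · |-7 -3; -5 -3| = (-5)·(21 − 15) = -30
Sum: (273) + (474) + (-30) = 717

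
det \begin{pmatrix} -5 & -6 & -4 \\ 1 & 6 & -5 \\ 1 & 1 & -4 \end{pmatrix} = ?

Expand along row 1:
  + (-5) · |6 -5; 1 -4| = (-5)·(-24 − (-5)) = 95
  − (-6) · |1 -5; 1 -4| = −(-6)·(-4 − (-5)) = 6
  + (-4) · |1 6; 1 1| = (-4)·(1 − 6) = 20
Sum: (95) + (6) + (20) = 121

The determinant is 121.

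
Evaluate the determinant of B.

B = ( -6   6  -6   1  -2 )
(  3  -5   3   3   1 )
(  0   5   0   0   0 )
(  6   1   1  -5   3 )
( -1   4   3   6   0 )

The determinant is 595.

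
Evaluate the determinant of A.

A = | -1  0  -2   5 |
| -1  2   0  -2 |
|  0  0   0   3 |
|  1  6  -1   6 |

Expand along row 3 (it has 3 zeros):
  − (3) · M_34   where M_34 = det([-1 0 -2; -1 2 0; 1 6 -1]) = 18
det = (-1)·(3)·(18) = -54

-54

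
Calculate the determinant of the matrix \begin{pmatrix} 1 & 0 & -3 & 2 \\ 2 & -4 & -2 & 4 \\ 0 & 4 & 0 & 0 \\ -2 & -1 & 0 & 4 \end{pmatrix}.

The determinant is -128.

Expand along row 3 (it has 3 zeros):
  − (4) · M_32   where M_32 = det([1 -3 2; 2 -2 4; -2 0 4]) = 32
det = (-1)·(4)·(32) = -128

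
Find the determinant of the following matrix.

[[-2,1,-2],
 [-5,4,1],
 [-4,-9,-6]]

Expand along row 1:
  + (-2) · |4 1; -9 -6| = (-2)·(-24 − (-9)) = 30
  − 1 · |-5 1; -4 -6| = −1·(30 − (-4)) = -34
  + (-2) · |-5 4; -4 -9| = (-2)·(45 − (-16)) = -122
Sum: (30) + (-34) + (-122) = -126

-126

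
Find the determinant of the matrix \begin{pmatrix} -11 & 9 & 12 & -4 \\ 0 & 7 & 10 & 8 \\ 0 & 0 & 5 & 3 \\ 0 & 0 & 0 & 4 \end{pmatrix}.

-1540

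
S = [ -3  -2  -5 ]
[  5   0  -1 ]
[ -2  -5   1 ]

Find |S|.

Expand along row 2:
  − 5 · |-2 -5; -5 1| = −5·(-2 − 25) = 135
  − (-1) · |-3 -2; -2 -5| = −(-1)·(15 − 4) = 11
Sum: (135) + (11) = 146

146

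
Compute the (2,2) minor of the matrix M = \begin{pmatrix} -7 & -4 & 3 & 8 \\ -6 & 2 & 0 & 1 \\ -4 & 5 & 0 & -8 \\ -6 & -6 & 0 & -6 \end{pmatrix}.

The minor is 72.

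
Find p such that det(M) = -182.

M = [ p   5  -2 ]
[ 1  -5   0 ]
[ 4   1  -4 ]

Expanding along the column containing p, det(M) is linear in p: det(M) = (20)·p + (-22).
Set (20)·p + (-22) = -182  ⇒  (20)·p = -160  ⇒  p = -8.

p = -8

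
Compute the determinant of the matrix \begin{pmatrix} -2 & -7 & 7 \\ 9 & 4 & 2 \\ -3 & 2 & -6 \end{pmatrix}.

Expand along row 1:
  + (-2) · |4 2; 2 -6| = (-2)·(-24 − 4) = 56
  − (-7) · |9 2; -3 -6| = −(-7)·(-54 − (-6)) = -336
  + 7 · |9 4; -3 2| = 7·(18 − (-12)) = 210
Sum: (56) + (-336) + (210) = -70

The determinant is -70.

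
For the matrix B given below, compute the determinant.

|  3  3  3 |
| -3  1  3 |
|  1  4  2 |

det(B) = -42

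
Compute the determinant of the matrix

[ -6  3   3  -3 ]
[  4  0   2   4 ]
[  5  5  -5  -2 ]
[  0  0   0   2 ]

Expand along row 4 (it has 3 zeros):
  + (2) · M_44   where M_44 = det([-6 3 3; 4 0 2; 5 5 -5]) = 210
det = (+1)·(2)·(210) = 420

420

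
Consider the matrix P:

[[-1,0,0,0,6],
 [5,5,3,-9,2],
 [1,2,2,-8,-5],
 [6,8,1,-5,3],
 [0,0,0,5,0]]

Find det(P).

The determinant is -1365.

Expand along row 5 (it has 4 zeros):
  − (5) · M_54   where M_54 = det([-1 0 0 6; 5 5 3 2; 1 2 2 -5; 6 8 1 3]) = 273
det = (-1)·(5)·(273) = -1365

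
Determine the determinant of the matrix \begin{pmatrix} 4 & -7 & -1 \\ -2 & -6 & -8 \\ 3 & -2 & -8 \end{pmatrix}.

Expand along column 1:
  + 4 · |-6 -8; -2 -8| = 4·(48 − 16) = 128
  − (-2) · |-7 -1; -2 -8| = −(-2)·(56 − 2) = 108
  + 3 · |-7 -1; -6 -8| = 3·(56 − 6) = 150
Sum: (128) + (108) + (150) = 386

386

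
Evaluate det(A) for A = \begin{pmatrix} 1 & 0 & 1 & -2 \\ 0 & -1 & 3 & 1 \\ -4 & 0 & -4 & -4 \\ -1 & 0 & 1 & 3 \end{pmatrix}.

The determinant is -24.

Expand along column 2 (it has 3 zeros):
  + (-1) · M_22   where M_22 = det([1 1 -2; -4 -4 -4; -1 1 3]) = 24
det = (+1)·(-1)·(24) = -24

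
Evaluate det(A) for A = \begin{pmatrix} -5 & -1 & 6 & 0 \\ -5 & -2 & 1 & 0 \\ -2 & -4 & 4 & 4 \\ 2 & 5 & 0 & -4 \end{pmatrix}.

Expand along column 4 (it has 2 zeros):
  − (4) · M_34   where M_34 = det([-5 -1 6; -5 -2 1; 2 5 0]) = -103
  + (-4) · M_44   where M_44 = det([-5 -1 6; -5 -2 1; -2 -4 4]) = 98
det = (-1)·(4)·(-103) + (+1)·(-4)·(98) = 20

det(A) = 20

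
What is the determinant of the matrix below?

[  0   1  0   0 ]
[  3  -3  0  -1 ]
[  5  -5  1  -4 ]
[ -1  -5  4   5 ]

-42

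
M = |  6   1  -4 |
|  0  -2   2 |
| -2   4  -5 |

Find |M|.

Expand along row 2:
  + (-2) · |6 -4; -2 -5| = (-2)·(-30 − 8) = 76
  − 2 · |6 1; -2 4| = −2·(24 − (-2)) = -52
Sum: (76) + (-52) = 24

24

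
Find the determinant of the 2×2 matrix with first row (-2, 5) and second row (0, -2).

det = (-2)·(-2) − 5·0 = 4 − 0 = 4

The determinant is 4.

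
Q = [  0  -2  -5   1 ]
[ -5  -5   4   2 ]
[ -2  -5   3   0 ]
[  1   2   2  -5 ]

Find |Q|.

Expand along row 1 (it has 1 zero):
  − (-2) · M_12   where M_12 = det([-5 4 2; -2 3 0; 1 2 -5]) = 21
  + (-5) · M_13   where M_13 = det([-5 -5 2; -2 -5 0; 1 2 -5]) = -73
  − (1) · M_14   where M_14 = det([-5 -5 4; -2 -5 3; 1 2 2]) = 49
det = (-1)·(-2)·(21) + (+1)·(-5)·(-73) + (-1)·(1)·(49) = 358

358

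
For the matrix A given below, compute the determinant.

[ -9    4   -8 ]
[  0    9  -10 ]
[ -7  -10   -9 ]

1405

Expand along row 2:
  + 9 · |-9 -8; -7 -9| = 9·(81 − 56) = 225
  − (-10) · |-9 4; -7 -10| = −(-10)·(90 − (-28)) = 1180
Sum: (225) + (1180) = 1405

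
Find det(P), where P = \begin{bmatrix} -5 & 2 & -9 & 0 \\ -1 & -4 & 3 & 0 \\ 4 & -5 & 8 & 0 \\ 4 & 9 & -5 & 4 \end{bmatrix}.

-256

Expand along column 4 (it has 3 zeros):
  + (4) · M_44   where M_44 = det([-5 2 -9; -1 -4 3; 4 -5 8]) = -64
det = (+1)·(4)·(-64) = -256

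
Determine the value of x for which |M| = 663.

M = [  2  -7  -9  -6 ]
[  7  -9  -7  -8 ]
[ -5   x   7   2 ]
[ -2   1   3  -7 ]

Expanding along the row containing x, det(M) is linear in x: det(M) = (481)·x + (-3185).
Set (481)·x + (-3185) = 663  ⇒  (481)·x = 3848  ⇒  x = 8.

8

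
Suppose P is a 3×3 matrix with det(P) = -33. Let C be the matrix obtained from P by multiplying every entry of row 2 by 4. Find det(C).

The determinant is -132.

Scaling one row by 4 multiplies the determinant by 4.
det(C) = (4)·(-33) = -132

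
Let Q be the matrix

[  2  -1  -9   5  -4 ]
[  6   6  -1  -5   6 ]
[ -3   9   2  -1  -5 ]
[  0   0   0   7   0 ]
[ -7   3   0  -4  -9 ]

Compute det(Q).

Expand along row 4 (it has 4 zeros):
  + (7) · M_44   where M_44 = det([2 -1 -9 -4; 6 6 -1 6; -3 9 2 -5; -7 3 0 -9]) = -932
det = (+1)·(7)·(-932) = -6524

-6524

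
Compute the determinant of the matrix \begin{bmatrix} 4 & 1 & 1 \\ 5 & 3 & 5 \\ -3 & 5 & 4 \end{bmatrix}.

Expand along column 1:
  + 4 · |3 5; 5 4| = 4·(12 − 25) = -52
  − 5 · |1 1; 5 4| = −5·(4 − 5) = 5
  + (-3) · |1 1; 3 5| = (-3)·(5 − 3) = -6
Sum: (-52) + (5) + (-6) = -53

The determinant is -53.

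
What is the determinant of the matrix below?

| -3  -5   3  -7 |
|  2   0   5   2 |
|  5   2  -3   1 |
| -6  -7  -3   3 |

The determinant is -1801.

Expand along row 2 (it has 1 zero):
  − (2) · M_21   where M_21 = det([-5 3 -7; 2 -3 1; -7 -3 3]) = 180
  − (5) · M_23   where M_23 = det([-3 -5 -7; 5 2 1; -6 -7 3]) = 227
  + (2) · M_24   where M_24 = det([-3 -5 3; 5 2 -3; -6 -7 -3]) = -153
det = (-1)·(2)·(180) + (-1)·(5)·(227) + (+1)·(2)·(-153) = -1801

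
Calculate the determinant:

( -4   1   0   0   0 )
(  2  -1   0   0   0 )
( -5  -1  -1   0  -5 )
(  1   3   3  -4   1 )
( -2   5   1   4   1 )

-144

The matrix is block lower-triangular with a 2×2 block and a 3×3 block on the diagonal, so its determinant equals the product of the determinants of the diagonal blocks.
det of the 2×2 block = 2
det of the 3×3 block = -72
det = (2)·(-72) = -144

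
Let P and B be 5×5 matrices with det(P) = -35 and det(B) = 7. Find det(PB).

det(PB) = det(P)·det(B) = (-35)·(7) = -245

-245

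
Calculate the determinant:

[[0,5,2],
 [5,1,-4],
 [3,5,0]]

The determinant is -16.

Expand along column 1:
  − 5 · |5 2; 5 0| = −5·(0 − 10) = 50
  + 3 · |5 2; 1 -4| = 3·(-20 − 2) = -66
Sum: (50) + (-66) = -16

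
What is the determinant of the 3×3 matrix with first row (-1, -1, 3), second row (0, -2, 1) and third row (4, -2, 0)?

The determinant is 18.

Expand along column 1:
  + (-1) · |-2 1; -2 0| = (-1)·(0 − (-2)) = -2
  + 4 · |-1 3; -2 1| = 4·(-1 − (-6)) = 20
Sum: (-2) + (20) = 18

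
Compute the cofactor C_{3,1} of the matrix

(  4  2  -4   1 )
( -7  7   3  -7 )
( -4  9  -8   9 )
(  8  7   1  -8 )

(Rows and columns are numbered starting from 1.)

The cofactor is -76.

Delete row 3 and column 1; the remaining 3×3 submatrix is [2 -4 1; 7 3 -7; 7 1 -8].
Its determinant is -76.
The cofactor carries sign (−1)^(3+1) = +1, so C_{3,1} = +(-76) = -76.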